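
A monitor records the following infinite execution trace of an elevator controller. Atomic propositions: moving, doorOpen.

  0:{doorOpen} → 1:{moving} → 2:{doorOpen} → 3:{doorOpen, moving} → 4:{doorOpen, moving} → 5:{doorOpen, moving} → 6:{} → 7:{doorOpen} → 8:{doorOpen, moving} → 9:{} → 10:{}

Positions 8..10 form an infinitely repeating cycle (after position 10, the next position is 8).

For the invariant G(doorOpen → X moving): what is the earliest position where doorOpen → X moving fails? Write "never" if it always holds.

Check doorOpen → X moving at each position in order: 0 ✓, 1 ✓, 2 ✓, 3 ✓, 4 ✓.
At position 5 the labels are {doorOpen, moving} and the next position 6 has {}, so doorOpen → X moving is false there. This is the first violation.

5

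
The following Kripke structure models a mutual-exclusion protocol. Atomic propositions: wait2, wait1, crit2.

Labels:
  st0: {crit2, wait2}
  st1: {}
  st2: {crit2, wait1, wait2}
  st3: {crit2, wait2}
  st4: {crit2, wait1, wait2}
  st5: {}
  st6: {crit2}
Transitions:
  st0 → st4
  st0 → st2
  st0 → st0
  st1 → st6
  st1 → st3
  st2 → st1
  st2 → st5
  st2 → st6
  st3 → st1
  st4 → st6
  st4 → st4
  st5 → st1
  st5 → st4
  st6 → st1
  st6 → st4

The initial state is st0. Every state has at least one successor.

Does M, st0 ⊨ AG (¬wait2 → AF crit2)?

States satisfying ¬wait2 → AF crit2: {st0, st1, st2, st3, st4, st5, st6}.
States satisfying AG (¬wait2 → AF crit2): {st0, st1, st2, st3, st4, st5, st6}.
Every state reachable from st0 satisfies ¬wait2 → AF crit2.
st0 ∈ Sat(AG (¬wait2 → AF crit2)).

Satisfied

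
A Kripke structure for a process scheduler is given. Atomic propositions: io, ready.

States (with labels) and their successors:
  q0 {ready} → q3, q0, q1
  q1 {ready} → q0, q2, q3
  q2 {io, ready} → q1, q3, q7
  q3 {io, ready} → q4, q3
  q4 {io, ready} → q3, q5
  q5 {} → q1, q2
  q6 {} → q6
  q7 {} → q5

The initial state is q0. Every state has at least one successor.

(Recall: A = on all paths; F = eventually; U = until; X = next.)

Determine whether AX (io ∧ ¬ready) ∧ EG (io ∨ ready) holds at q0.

Does not hold

States satisfying io ∧ ¬ready: ∅.
States satisfying AX (io ∧ ¬ready): ∅.
States satisfying io ∨ ready: {q0, q1, q2, q3, q4}.
States satisfying EG (io ∨ ready): {q0, q1, q2, q3, q4}.
States satisfying AX (io ∧ ¬ready) ∧ EG (io ∨ ready): ∅.
q0 ∉ Sat(AX (io ∧ ¬ready) ∧ EG (io ∨ ready)).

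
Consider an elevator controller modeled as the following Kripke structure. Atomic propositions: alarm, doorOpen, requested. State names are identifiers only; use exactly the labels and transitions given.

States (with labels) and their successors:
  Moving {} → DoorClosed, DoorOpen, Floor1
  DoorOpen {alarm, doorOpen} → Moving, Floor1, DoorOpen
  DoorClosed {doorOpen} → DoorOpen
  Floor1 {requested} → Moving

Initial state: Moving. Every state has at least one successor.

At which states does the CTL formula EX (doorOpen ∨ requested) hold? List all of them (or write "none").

{Moving, DoorOpen, DoorClosed}

States satisfying doorOpen ∨ requested: {DoorOpen, DoorClosed, Floor1}.
States satisfying EX (doorOpen ∨ requested): {Moving, DoorOpen, DoorClosed}.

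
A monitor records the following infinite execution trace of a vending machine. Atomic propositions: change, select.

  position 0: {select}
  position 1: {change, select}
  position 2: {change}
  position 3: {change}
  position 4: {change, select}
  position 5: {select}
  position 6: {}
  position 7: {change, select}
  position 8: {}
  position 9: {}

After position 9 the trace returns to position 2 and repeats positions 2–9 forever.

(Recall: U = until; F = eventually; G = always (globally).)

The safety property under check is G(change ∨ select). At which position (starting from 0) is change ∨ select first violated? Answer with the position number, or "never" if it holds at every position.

Check change ∨ select at each position in order: 0 ✓, 1 ✓, 2 ✓, 3 ✓, 4 ✓, 5 ✓.
At position 6 the labels are {}, so change ∨ select is false there. This is the first violation.

6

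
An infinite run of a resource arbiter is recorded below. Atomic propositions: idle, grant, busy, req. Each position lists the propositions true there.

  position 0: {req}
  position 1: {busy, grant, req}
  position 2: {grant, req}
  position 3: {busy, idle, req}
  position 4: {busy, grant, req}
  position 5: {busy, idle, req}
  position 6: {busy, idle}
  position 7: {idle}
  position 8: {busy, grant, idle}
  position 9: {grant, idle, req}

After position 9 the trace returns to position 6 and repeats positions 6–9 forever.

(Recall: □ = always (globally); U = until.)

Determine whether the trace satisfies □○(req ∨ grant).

○(req ∨ grant) must hold at every position from 0 onward. It fails at position 5, so □○(req ∨ grant) is false.

No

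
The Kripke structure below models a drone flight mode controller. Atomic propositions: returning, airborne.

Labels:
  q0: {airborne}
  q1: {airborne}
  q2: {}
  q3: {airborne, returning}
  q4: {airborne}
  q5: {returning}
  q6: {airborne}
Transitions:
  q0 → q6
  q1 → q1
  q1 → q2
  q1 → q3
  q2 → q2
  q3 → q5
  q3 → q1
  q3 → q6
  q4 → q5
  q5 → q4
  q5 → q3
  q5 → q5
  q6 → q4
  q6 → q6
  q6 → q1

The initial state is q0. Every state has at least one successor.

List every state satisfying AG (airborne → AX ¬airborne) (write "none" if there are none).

States satisfying airborne → AX ¬airborne: {q2, q4, q5}.
States satisfying AG (airborne → AX ¬airborne): {q2}.

{q2}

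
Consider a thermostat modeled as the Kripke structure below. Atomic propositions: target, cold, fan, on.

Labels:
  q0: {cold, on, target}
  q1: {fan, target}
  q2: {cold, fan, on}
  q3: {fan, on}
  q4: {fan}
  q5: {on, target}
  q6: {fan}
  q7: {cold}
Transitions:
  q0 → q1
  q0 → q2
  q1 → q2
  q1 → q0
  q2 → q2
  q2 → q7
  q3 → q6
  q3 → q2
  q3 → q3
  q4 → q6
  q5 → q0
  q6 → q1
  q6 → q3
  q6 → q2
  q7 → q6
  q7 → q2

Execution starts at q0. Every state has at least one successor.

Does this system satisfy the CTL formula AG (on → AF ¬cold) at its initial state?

States satisfying on → AF ¬cold: {q1, q3, q4, q5, q6, q7}.
States satisfying AG (on → AF ¬cold): ∅.
q0 is reachable from q0 and violates on → AF ¬cold, so AG fails at q0.
q0 ∉ Sat(AG (on → AF ¬cold)).

Violated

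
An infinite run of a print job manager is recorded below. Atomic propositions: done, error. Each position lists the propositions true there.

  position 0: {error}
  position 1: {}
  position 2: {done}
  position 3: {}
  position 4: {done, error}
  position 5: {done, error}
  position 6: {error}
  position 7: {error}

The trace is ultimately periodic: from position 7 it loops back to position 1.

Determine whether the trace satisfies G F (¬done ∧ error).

F (¬done ∧ error) holds at every position 0..7, and those are all positions ever visited, so G F (¬done ∧ error) holds.

Satisfied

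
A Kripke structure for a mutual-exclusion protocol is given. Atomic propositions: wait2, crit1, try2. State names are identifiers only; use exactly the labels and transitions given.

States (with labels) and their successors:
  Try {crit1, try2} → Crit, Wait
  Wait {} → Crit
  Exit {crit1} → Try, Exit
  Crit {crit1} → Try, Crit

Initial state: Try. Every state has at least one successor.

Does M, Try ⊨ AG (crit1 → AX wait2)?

States satisfying crit1 → AX wait2: {Wait}.
States satisfying AG (crit1 → AX wait2): ∅.
Crit is reachable from Try and violates crit1 → AX wait2, so AG fails at Try.
Try ∉ Sat(AG (crit1 → AX wait2)).

Violated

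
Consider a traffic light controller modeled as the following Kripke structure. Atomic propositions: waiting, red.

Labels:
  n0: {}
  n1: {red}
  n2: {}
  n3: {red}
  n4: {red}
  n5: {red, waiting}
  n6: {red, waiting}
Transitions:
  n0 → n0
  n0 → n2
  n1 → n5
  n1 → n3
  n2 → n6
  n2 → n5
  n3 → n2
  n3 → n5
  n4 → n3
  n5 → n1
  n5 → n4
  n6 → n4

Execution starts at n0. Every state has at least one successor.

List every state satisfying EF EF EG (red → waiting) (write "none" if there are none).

States satisfying EF EG (red → waiting): {n0}.
States satisfying EF EF EG (red → waiting): {n0}.

{n0}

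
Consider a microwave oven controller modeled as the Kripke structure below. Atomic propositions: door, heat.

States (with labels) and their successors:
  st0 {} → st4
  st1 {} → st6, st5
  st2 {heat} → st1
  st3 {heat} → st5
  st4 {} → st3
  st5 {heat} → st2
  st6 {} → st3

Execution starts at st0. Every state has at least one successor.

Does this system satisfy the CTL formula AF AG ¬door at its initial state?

States satisfying AG ¬door: {st0, st1, st2, st3, st4, st5, st6}.
States satisfying AF AG ¬door: {st0, st1, st2, st3, st4, st5, st6}.
st0 ∈ Sat(AF AG ¬door).

Holds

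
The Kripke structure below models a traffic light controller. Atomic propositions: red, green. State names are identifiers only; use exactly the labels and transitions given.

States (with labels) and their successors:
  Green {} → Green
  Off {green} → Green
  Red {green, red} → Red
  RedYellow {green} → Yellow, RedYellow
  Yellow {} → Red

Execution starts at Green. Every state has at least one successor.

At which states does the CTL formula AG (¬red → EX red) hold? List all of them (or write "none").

States satisfying ¬red → EX red: {Red, Yellow}.
States satisfying AG (¬red → EX red): {Red, Yellow}.

{Red, Yellow}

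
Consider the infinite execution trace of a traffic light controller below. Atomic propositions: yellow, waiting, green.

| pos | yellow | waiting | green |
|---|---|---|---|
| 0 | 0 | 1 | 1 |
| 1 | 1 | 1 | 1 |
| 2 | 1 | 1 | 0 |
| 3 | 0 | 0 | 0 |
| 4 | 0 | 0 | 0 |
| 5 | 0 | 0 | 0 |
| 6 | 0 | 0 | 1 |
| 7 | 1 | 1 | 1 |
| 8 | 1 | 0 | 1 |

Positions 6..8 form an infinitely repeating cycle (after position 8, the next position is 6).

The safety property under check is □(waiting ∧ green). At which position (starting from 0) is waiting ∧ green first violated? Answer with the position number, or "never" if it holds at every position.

2

Check waiting ∧ green at each position in order: 0 ✓, 1 ✓.
At position 2 the labels are {waiting, yellow}, so waiting ∧ green is false there. This is the first violation.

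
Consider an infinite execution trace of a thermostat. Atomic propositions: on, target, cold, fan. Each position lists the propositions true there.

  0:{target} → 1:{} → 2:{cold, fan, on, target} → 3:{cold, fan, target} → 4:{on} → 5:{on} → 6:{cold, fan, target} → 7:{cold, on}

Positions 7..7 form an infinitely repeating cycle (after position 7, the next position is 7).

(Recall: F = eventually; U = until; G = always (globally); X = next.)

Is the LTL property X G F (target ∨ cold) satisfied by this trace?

Satisfied

The position after 0 is 1; G F (target ∨ cold) is true there.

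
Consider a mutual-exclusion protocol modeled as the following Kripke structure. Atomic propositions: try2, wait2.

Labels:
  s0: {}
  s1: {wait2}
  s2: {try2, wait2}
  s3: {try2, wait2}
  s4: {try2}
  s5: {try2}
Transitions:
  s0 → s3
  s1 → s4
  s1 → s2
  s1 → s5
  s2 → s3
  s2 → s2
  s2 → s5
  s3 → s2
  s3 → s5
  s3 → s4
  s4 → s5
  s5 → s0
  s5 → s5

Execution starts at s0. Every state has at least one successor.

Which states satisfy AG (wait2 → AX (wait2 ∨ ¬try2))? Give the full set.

none

States satisfying wait2 → AX (wait2 ∨ ¬try2): {s0, s4, s5}.
States satisfying AG (wait2 → AX (wait2 ∨ ¬try2)): ∅.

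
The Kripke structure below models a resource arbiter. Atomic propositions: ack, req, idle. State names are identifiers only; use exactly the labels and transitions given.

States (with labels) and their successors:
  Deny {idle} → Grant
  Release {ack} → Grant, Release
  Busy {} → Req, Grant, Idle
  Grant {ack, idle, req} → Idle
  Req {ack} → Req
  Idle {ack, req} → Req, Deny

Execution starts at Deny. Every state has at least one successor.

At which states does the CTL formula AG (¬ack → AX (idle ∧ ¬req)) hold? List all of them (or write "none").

{Req}

States satisfying ¬ack → AX (idle ∧ ¬req): {Release, Grant, Req, Idle}.
States satisfying AG (¬ack → AX (idle ∧ ¬req)): {Req}.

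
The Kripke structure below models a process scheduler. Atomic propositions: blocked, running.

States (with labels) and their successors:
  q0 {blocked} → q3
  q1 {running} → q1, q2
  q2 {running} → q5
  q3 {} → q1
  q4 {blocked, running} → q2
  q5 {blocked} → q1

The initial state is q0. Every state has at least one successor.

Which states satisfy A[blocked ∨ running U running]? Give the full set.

States satisfying blocked ∨ running: {q0, q1, q2, q4, q5}.
States satisfying running: {q1, q2, q4}.
States satisfying A[blocked ∨ running U running]: {q1, q2, q4, q5}.

{q1, q2, q4, q5}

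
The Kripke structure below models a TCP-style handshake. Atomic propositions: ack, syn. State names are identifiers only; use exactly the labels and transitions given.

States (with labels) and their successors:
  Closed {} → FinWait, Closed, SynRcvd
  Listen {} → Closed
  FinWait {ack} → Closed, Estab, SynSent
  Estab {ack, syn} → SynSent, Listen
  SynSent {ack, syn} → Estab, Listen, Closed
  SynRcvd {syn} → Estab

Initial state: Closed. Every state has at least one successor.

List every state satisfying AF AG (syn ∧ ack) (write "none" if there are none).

none

States satisfying AG (syn ∧ ack): ∅.
States satisfying AF AG (syn ∧ ack): ∅.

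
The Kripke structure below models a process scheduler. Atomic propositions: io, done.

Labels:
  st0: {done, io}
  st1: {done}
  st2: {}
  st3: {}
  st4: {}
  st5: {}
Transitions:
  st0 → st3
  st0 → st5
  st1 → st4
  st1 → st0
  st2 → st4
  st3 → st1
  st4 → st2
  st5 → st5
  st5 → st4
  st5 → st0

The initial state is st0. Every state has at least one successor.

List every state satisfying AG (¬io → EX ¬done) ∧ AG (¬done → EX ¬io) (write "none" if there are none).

{st2, st4}

States satisfying ¬io → EX ¬done: {st0, st1, st2, st4, st5}.
States satisfying AG (¬io → EX ¬done): {st2, st4}.
States satisfying ¬done → EX ¬io: {st0, st1, st2, st3, st4, st5}.
States satisfying AG (¬done → EX ¬io): {st0, st1, st2, st3, st4, st5}.
States satisfying AG (¬io → EX ¬done) ∧ AG (¬done → EX ¬io): {st2, st4}.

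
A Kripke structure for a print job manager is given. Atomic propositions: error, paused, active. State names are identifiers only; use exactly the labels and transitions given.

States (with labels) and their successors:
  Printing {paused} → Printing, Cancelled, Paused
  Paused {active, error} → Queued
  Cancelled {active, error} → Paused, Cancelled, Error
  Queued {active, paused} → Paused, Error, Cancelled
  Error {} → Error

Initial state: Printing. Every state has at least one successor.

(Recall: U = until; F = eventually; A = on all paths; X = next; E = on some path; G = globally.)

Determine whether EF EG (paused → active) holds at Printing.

States satisfying EG (paused → active): {Paused, Cancelled, Queued, Error}.
States satisfying EF EG (paused → active): {Printing, Paused, Cancelled, Queued, Error}.
Some path from Printing reaches a state where EG (paused → active) holds.
Printing ∈ Sat(EF EG (paused → active)).

Holds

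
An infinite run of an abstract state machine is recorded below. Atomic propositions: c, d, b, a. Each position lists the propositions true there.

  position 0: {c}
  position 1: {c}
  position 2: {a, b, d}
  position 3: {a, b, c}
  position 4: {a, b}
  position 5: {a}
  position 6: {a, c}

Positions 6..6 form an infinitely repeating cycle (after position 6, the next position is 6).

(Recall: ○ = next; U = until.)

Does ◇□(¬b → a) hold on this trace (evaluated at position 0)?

□(¬b → a) holds at position 2, which is reachable from 0, so ◇□(¬b → a) holds.

Satisfied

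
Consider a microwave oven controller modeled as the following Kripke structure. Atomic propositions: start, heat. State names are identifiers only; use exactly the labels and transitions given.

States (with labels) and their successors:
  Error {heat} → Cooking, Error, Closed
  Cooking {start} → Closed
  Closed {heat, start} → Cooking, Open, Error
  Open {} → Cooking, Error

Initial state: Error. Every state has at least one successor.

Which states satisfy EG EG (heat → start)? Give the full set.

{Cooking, Closed, Open}

States satisfying EG (heat → start): {Cooking, Closed, Open}.
States satisfying EG EG (heat → start): {Cooking, Closed, Open}.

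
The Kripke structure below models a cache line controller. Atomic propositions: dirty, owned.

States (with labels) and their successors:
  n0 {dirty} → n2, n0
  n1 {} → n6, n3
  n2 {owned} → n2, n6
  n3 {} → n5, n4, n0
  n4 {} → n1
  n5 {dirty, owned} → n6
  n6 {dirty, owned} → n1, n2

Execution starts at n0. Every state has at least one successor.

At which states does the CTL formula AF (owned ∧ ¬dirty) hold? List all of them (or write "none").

{n2}

States satisfying owned ∧ ¬dirty: {n2}.
States satisfying AF (owned ∧ ¬dirty): {n2}.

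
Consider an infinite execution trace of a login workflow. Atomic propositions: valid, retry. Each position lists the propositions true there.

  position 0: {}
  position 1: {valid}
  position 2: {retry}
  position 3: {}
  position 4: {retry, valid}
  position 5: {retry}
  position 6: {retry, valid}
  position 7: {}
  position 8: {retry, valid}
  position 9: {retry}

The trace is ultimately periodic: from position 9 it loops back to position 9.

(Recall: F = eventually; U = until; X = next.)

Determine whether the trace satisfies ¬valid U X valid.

Satisfied

Walking from position 0: X valid first holds at position 0, and ¬valid holds at every earlier position along the way, so ¬valid U X valid holds.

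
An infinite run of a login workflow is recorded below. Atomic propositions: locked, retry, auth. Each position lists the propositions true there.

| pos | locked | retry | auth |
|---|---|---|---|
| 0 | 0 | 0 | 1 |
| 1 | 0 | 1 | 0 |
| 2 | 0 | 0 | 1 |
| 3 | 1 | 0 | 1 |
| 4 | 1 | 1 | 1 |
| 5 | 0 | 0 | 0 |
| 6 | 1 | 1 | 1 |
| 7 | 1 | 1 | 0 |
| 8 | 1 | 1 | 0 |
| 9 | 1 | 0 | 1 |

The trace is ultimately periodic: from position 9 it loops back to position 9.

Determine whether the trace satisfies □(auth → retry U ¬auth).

No

auth → retry U ¬auth must hold at every position from 0 onward. It fails at position 0, so □(auth → retry U ¬auth) is false.
Positions where auth holds: 0, 2, 3, 4, 6, 9.
Check retry U ¬auth at each: 0→fails, 2→fails, 3→fails, 4→ok, 6→ok, 9→fails.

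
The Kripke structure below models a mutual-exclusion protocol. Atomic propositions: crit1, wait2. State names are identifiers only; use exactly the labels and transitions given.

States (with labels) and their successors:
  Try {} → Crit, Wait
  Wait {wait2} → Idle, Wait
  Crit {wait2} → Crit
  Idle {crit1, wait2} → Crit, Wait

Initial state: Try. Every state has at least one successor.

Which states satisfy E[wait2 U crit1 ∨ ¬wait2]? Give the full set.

States satisfying wait2: {Wait, Crit, Idle}.
States satisfying crit1 ∨ ¬wait2: {Try, Idle}.
States satisfying E[wait2 U crit1 ∨ ¬wait2]: {Try, Wait, Idle}.

{Try, Wait, Idle}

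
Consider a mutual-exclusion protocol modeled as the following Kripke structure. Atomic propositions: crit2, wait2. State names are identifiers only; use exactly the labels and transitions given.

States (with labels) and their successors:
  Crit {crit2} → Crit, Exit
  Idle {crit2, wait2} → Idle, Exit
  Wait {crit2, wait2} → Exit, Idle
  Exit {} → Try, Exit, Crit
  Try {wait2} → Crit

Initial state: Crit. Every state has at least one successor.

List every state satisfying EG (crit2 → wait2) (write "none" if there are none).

{Idle, Wait, Exit}

States satisfying crit2 → wait2: {Idle, Wait, Exit, Try}.
States satisfying EG (crit2 → wait2): {Idle, Wait, Exit}.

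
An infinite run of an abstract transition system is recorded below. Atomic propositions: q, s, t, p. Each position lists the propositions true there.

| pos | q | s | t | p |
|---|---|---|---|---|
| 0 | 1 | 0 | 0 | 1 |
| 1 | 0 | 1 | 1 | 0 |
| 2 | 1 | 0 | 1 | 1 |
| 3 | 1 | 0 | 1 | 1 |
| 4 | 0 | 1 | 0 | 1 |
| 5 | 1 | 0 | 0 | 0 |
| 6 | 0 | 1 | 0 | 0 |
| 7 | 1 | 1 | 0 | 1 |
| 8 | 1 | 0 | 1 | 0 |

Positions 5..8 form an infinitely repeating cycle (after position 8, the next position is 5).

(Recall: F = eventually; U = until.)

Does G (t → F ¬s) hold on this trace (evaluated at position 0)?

t → F ¬s holds at every position 0..8, and those are all positions ever visited, so G (t → F ¬s) holds.
Positions where t holds: 1, 2, 3, 8.
Check F ¬s at each: 1→ok, 2→ok, 3→ok, 8→ok.

Yes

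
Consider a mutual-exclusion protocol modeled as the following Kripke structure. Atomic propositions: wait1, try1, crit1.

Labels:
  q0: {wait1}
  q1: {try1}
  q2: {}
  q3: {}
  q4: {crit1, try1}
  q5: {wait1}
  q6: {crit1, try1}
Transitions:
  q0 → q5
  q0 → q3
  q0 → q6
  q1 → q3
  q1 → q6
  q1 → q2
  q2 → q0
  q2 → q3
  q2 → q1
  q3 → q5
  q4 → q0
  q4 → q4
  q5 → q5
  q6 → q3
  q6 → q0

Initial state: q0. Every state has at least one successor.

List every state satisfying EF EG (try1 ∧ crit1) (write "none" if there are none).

States satisfying EG (try1 ∧ crit1): {q4}.
States satisfying EF EG (try1 ∧ crit1): {q4}.

{q4}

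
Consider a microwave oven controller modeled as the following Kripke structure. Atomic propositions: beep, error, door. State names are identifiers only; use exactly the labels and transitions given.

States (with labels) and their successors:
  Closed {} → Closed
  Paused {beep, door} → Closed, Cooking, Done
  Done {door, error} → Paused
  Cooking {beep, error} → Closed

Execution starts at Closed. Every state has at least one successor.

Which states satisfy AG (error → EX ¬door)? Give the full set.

{Closed, Cooking}

States satisfying error → EX ¬door: {Closed, Paused, Cooking}.
States satisfying AG (error → EX ¬door): {Closed, Cooking}.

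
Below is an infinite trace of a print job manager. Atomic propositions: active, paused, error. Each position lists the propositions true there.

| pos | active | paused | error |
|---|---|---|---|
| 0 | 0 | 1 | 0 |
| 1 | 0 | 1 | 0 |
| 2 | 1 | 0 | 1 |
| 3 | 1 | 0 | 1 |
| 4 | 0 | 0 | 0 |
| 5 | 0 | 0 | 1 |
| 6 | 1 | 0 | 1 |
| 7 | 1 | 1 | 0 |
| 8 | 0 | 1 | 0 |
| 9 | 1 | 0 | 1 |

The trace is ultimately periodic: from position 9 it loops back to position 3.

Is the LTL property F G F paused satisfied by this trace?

Satisfied

G F paused holds at position 0, which is reachable from 0, so F G F paused holds.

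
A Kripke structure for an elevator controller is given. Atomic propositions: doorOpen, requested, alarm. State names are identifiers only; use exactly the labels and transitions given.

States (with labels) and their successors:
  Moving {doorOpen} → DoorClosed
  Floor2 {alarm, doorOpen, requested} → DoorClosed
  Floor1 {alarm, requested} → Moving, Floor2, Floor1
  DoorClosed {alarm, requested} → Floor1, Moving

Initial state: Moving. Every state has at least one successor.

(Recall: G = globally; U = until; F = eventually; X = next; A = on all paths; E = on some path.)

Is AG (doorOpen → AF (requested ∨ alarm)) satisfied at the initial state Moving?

Holds

States satisfying doorOpen → AF (requested ∨ alarm): {Moving, Floor2, Floor1, DoorClosed}.
States satisfying AG (doorOpen → AF (requested ∨ alarm)): {Moving, Floor2, Floor1, DoorClosed}.
Every state reachable from Moving satisfies doorOpen → AF (requested ∨ alarm).
Moving ∈ Sat(AG (doorOpen → AF (requested ∨ alarm))).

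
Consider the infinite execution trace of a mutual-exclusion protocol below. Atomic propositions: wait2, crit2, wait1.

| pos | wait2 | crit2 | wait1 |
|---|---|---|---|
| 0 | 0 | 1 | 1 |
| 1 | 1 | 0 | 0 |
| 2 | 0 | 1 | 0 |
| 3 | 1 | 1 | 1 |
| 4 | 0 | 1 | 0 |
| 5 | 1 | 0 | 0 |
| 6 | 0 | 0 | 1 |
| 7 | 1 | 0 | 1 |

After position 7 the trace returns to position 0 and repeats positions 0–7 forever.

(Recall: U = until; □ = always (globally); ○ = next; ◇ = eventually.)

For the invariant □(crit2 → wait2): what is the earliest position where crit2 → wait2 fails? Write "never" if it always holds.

At position 0 the labels are {crit2, wait1}, so crit2 → wait2 is false there. This is the first violation.

0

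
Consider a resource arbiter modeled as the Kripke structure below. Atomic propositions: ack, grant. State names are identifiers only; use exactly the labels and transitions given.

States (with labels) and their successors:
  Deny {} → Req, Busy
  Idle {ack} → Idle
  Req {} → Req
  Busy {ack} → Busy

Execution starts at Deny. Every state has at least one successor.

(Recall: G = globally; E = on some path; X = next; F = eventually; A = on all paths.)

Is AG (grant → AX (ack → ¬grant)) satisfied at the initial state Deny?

Yes

States satisfying grant → AX (ack → ¬grant): {Deny, Idle, Req, Busy}.
States satisfying AG (grant → AX (ack → ¬grant)): {Deny, Idle, Req, Busy}.
Every state reachable from Deny satisfies grant → AX (ack → ¬grant).
Deny ∈ Sat(AG (grant → AX (ack → ¬grant))).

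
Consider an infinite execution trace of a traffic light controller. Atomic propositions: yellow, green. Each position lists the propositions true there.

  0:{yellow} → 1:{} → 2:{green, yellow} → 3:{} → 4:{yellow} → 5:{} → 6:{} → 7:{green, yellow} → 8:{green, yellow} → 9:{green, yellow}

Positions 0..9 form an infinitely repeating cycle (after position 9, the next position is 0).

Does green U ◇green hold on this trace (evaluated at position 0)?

Walking from position 0: ◇green first holds at position 0, and green holds at every earlier position along the way, so green U ◇green holds.

Satisfied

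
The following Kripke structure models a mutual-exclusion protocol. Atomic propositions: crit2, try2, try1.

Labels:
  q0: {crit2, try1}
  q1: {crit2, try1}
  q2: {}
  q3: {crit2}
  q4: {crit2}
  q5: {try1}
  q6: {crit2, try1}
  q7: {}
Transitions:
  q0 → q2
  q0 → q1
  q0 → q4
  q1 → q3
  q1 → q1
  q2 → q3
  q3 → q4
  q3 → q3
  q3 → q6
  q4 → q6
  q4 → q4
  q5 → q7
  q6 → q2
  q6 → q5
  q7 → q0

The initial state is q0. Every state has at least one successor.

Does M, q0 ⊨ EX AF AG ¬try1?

States satisfying AF AG ¬try1: ∅.
States satisfying EX AF AG ¬try1: ∅.
No suitable path/successor from q0 witnesses the formula.
q0 ∉ Sat(EX AF AG ¬try1).

Does not hold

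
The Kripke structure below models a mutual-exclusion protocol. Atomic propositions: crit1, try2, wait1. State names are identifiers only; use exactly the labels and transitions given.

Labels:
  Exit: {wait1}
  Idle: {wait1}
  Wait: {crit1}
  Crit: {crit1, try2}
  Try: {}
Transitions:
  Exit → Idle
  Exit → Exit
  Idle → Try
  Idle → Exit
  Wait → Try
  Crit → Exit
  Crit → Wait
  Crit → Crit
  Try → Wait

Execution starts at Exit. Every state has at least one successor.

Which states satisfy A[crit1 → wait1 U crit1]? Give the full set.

{Wait, Crit, Try}

States satisfying crit1 → wait1: {Exit, Idle, Try}.
States satisfying crit1: {Wait, Crit}.
States satisfying A[crit1 → wait1 U crit1]: {Wait, Crit, Try}.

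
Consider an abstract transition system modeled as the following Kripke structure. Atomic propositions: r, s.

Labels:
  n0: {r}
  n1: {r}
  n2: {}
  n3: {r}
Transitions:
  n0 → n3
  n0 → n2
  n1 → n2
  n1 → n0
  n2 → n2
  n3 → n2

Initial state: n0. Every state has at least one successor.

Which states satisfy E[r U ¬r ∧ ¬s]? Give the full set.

{n0, n1, n2, n3}

States satisfying r: {n0, n1, n3}.
States satisfying ¬r ∧ ¬s: {n2}.
States satisfying E[r U ¬r ∧ ¬s]: {n0, n1, n2, n3}.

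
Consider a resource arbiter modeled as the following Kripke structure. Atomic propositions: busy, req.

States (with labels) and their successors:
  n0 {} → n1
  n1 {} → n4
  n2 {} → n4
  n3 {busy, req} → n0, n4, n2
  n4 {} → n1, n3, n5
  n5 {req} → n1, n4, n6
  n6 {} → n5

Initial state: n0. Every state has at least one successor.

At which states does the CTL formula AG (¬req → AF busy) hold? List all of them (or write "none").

States satisfying ¬req → AF busy: {n3, n5}.
States satisfying AG (¬req → AF busy): ∅.

none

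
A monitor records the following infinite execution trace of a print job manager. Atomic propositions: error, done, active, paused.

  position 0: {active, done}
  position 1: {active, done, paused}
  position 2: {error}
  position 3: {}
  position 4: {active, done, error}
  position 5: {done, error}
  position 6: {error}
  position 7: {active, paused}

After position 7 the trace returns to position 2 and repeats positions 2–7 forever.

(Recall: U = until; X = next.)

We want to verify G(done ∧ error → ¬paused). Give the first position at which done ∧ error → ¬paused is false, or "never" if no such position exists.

done ∧ error → ¬paused holds at every position 0..7, and those are all the positions the trace ever visits, so the invariant G(done ∧ error → ¬paused) is never violated.

never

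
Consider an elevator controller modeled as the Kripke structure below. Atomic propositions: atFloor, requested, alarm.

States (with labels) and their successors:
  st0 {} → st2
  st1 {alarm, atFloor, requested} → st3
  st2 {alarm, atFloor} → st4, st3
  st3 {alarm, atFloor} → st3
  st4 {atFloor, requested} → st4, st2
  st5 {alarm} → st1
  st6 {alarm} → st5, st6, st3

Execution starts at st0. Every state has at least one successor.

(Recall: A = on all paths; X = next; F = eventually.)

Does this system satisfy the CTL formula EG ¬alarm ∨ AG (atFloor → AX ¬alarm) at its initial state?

Does not hold

States satisfying ¬alarm: {st0, st4}.
States satisfying EG ¬alarm: {st4}.
States satisfying atFloor → AX ¬alarm: {st0, st5, st6}.
States satisfying AG (atFloor → AX ¬alarm): ∅.
States satisfying EG ¬alarm ∨ AG (atFloor → AX ¬alarm): {st4}.
st0 ∉ Sat(EG ¬alarm ∨ AG (atFloor → AX ¬alarm)).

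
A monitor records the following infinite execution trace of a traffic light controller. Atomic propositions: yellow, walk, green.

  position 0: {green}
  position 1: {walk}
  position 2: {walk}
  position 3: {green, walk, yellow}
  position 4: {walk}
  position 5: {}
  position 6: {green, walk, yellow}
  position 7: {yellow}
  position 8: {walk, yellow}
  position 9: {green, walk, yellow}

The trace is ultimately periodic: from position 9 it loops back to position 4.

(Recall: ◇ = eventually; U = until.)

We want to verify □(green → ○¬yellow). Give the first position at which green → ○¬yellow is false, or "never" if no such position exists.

Check green → ○¬yellow at each position in order: 0 ✓, 1 ✓, 2 ✓, 3 ✓, 4 ✓, 5 ✓.
At position 6 the labels are {green, walk, yellow} and the next position 7 has {yellow}, so green → ○¬yellow is false there. This is the first violation.

6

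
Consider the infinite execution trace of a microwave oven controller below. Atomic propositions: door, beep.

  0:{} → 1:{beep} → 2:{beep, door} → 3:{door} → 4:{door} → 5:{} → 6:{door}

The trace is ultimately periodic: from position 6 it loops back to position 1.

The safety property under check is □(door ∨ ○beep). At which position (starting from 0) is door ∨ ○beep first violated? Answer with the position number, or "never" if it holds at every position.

Check door ∨ ○beep at each position in order: 0 ✓, 1 ✓, 2 ✓, 3 ✓, 4 ✓.
At position 5 the labels are {} and the next position 6 has {door}, so door ∨ ○beep is false there. This is the first violation.

5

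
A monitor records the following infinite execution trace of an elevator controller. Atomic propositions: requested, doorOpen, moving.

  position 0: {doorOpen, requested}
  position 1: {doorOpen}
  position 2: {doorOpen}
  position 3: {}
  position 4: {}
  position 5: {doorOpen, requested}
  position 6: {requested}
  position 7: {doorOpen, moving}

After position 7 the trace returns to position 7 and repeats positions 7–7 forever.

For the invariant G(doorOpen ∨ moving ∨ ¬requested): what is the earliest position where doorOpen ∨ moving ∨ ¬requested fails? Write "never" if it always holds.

6

Check doorOpen ∨ moving ∨ ¬requested at each position in order: 0 ✓, 1 ✓, 2 ✓, 3 ✓, 4 ✓, 5 ✓.
At position 6 the labels are {requested}, so doorOpen ∨ moving ∨ ¬requested is false there. This is the first violation.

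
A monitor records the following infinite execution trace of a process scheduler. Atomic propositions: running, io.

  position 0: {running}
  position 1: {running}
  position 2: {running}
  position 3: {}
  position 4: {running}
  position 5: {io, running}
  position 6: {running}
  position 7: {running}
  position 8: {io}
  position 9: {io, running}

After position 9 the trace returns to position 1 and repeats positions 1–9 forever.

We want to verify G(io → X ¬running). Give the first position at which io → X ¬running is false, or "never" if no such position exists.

Check io → X ¬running at each position in order: 0 ✓, 1 ✓, 2 ✓, 3 ✓, 4 ✓.
At position 5 the labels are {io, running} and the next position 6 has {running}, so io → X ¬running is false there. This is the first violation.

5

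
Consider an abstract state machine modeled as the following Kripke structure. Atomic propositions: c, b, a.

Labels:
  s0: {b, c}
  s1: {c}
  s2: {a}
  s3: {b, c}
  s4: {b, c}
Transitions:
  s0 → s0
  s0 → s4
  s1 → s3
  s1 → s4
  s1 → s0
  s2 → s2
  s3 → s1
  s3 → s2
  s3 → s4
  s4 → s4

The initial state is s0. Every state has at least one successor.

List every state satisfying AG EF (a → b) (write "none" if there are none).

States satisfying EF (a → b): {s0, s1, s3, s4}.
States satisfying AG EF (a → b): {s0, s4}.

{s0, s4}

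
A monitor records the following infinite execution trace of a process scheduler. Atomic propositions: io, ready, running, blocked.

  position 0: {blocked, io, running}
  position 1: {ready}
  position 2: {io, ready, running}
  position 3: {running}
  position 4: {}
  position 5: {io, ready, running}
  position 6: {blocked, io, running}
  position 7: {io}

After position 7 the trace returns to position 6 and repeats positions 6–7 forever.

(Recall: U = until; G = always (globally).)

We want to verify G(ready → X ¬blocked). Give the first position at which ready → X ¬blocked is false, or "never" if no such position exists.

Check ready → X ¬blocked at each position in order: 0 ✓, 1 ✓, 2 ✓, 3 ✓, 4 ✓.
At position 5 the labels are {io, ready, running} and the next position 6 has {blocked, io, running}, so ready → X ¬blocked is false there. This is the first violation.

5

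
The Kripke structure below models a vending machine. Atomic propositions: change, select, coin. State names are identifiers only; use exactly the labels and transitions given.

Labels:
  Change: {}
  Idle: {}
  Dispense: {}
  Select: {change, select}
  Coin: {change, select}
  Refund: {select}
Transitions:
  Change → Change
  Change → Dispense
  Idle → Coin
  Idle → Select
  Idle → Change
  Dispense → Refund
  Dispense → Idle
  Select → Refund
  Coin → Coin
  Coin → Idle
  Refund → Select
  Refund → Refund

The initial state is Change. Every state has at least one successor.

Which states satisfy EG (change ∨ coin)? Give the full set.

States satisfying change ∨ coin: {Select, Coin}.
States satisfying EG (change ∨ coin): {Coin}.

{Coin}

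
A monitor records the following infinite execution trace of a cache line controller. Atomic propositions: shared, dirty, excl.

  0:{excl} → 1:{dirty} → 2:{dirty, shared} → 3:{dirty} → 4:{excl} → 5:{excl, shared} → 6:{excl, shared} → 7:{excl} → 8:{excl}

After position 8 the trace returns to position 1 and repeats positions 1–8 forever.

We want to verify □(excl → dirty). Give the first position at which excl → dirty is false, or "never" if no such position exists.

0

At position 0 the labels are {excl}, so excl → dirty is false there. This is the first violation.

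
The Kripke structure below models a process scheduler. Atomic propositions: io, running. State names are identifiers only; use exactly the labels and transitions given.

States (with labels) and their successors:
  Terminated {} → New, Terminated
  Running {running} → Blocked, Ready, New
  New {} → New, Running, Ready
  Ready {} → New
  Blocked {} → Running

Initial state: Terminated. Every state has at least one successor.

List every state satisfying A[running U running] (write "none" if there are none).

{Running}

States satisfying running: {Running}.
States satisfying A[running U running]: {Running}.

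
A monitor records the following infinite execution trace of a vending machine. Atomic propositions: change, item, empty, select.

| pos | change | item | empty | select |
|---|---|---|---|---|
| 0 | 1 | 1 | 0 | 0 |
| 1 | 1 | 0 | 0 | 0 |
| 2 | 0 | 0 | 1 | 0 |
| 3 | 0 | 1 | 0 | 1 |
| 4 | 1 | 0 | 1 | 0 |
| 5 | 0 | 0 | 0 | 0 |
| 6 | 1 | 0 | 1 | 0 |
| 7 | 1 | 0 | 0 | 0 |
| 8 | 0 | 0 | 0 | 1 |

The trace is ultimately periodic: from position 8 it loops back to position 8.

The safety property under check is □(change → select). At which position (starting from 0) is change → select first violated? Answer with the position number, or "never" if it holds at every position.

0

At position 0 the labels are {change, item}, so change → select is false there. This is the first violation.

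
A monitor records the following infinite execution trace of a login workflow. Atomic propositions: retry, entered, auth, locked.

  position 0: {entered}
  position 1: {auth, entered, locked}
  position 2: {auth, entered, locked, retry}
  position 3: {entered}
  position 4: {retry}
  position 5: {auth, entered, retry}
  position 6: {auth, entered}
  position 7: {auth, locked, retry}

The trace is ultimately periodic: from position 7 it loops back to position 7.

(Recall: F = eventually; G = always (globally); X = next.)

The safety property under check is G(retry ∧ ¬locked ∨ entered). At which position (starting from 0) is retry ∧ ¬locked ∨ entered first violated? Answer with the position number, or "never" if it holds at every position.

7

Check retry ∧ ¬locked ∨ entered at each position in order: 0 ✓, 1 ✓, 2 ✓, 3 ✓, 4 ✓, 5 ✓, 6 ✓.
At position 7 the labels are {auth, locked, retry}, so retry ∧ ¬locked ∨ entered is false there. This is the first violation.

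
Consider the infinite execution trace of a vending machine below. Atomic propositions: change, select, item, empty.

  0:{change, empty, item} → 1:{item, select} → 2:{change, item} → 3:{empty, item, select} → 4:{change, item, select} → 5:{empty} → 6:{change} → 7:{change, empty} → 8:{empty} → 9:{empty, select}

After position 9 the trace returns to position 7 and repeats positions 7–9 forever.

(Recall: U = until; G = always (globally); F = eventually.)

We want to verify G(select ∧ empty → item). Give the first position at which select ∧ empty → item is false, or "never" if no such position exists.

Check select ∧ empty → item at each position in order: 0 ✓, 1 ✓, 2 ✓, 3 ✓, 4 ✓, 5 ✓, 6 ✓, 7 ✓, 8 ✓.
At position 9 the labels are {empty, select}, so select ∧ empty → item is false there. This is the first violation.

9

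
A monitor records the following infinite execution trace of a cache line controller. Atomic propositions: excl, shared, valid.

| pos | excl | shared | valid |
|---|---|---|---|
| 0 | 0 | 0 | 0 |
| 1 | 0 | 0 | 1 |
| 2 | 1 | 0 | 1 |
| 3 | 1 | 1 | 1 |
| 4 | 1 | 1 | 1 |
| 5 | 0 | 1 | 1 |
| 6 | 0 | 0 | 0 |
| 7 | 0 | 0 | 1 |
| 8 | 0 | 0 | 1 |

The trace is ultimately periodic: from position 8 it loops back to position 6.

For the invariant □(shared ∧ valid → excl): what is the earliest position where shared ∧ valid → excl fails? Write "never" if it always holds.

Check shared ∧ valid → excl at each position in order: 0 ✓, 1 ✓, 2 ✓, 3 ✓, 4 ✓.
At position 5 the labels are {shared, valid}, so shared ∧ valid → excl is false there. This is the first violation.

5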